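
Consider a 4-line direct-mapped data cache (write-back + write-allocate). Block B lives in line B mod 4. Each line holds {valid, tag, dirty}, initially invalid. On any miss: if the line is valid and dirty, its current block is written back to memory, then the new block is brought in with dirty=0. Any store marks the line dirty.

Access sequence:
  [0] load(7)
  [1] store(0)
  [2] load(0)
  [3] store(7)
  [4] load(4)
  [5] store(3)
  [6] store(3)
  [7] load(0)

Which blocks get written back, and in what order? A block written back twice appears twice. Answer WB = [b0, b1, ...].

0: R B7 -> L3 miss  d=-]
1: W B0 -> L0 miss  d=D]
2: R B0 -> L0 hit  d=D]
3: W B7 -> L3 hit  d=D]
4: R B4 -> L0 miss wb->B0  d=-]
5: W B3 -> L3 miss wb->B7  d=D]
6: W B3 -> L3 hit  d=D]
7: R B0 -> L0 miss  d=-]

WB = [0, 7]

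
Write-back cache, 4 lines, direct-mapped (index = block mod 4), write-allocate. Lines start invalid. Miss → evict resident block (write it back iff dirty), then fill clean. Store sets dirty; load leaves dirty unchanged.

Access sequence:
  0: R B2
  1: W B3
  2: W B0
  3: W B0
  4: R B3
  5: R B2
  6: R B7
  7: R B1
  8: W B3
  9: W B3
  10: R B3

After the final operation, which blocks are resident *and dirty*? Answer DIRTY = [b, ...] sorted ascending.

DIRTY = [0, 3]

0: R B2 → L2 miss [-]
1: W B3 → L3 miss [D]
2: W B0 → L0 miss [D]
3: W B0 → L0 hit [D]
4: R B3 → L3 hit [D]
5: R B2 → L2 hit [-]
6: R B7 → L3 miss wb→B3 [-]
7: R B1 → L1 miss [-]
8: W B3 → L3 miss [D]
9: W B3 → L3 hit [D]
10: R B3 → L3 hit [D]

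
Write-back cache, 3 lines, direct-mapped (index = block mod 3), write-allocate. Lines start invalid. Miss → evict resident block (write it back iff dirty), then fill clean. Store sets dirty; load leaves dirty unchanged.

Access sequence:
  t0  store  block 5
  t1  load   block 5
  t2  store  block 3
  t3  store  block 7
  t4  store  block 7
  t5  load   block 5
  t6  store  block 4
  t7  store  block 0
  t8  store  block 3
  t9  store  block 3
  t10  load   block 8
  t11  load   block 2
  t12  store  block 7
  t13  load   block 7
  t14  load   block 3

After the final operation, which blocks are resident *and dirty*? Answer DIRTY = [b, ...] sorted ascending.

0: W B5 → L2 miss [D]
1: R B5 → L2 hit [D]
2: W B3 → L0 miss [D]
3: W B7 → L1 miss [D]
4: W B7 → L1 hit [D]
5: R B5 → L2 hit [D]
6: W B4 → L1 miss wb→B7 [D]
7: W B0 → L0 miss wb→B3 [D]
8: W B3 → L0 miss wb→B0 [D]
9: W B3 → L0 hit [D]
10: R B8 → L2 miss wb→B5 [-]
11: R B2 → L2 miss [-]
12: W B7 → L1 miss wb→B4 [D]
13: R B7 → L1 hit [D]
14: R B3 → L0 hit [D]

DIRTY = [3, 7]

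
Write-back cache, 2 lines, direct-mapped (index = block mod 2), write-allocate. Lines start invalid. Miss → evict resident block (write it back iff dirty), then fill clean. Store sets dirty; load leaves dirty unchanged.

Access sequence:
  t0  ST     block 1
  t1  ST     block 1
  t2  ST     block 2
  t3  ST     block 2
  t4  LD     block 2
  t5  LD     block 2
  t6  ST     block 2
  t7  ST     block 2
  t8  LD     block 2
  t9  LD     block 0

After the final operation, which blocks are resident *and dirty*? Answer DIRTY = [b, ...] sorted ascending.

  0 | W B1 → L1 miss [D]
  1 | W B1 → L1 hit [D]
  2 | W B2 → L0 miss [D]
  3 | W B2 → L0 hit [D]
  4 | R B2 → L0 hit [D]
  5 | R B2 → L0 hit [D]
  6 | W B2 → L0 hit [D]
  7 | W B2 → L0 hit [D]
  8 | R B2 → L0 hit [D]
  9 | R B0 → L0 miss wb→B2 [-]

DIRTY = [1]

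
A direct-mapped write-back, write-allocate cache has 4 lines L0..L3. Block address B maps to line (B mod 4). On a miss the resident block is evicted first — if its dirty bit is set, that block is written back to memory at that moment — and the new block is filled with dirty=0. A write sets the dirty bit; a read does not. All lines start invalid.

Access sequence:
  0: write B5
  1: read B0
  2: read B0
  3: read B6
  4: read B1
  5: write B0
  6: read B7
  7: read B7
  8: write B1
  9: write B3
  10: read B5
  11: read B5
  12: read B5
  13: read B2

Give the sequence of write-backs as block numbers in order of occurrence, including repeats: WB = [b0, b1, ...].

0: W B5 -> L1 miss  d=D]
1: R B0 -> L0 miss  d=-]
2: R B0 -> L0 hit  d=-]
3: R B6 -> L2 miss  d=-]
4: R B1 -> L1 miss wb->B5  d=-]
5: W B0 -> L0 hit  d=D]
6: R B7 -> L3 miss  d=-]
7: R B7 -> L3 hit  d=-]
8: W B1 -> L1 hit  d=D]
9: W B3 -> L3 miss  d=D]
10: R B5 -> L1 miss wb->B1  d=-]
11: R B5 -> L1 hit  d=-]
12: R B5 -> L1 hit  d=-]
13: R B2 -> L2 miss  d=-]

WB = [5, 1]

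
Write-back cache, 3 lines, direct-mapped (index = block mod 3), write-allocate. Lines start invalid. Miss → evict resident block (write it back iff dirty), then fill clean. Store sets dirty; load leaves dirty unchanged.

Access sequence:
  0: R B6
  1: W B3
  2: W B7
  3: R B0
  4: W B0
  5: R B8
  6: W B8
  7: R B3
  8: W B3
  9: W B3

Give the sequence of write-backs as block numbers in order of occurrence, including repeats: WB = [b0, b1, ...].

0: R B6 -> L0 miss  d=-]
1: W B3 -> L0 miss  d=D]
2: W B7 -> L1 miss  d=D]
3: R B0 -> L0 miss wb->B3  d=-]
4: W B0 -> L0 hit  d=D]
5: R B8 -> L2 miss  d=-]
6: W B8 -> L2 hit  d=D]
7: R B3 -> L0 miss wb->B0  d=-]
8: W B3 -> L0 hit  d=D]
9: W B3 -> L0 hit  d=D]

WB = [3, 0]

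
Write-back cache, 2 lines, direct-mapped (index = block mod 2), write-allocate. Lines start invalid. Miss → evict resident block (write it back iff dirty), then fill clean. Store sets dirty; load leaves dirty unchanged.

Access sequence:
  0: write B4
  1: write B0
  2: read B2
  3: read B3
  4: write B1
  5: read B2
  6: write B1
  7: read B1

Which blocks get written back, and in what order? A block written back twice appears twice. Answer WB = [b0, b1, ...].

WB = [4, 0]

0: W B4 → L0 miss [D]
1: W B0 → L0 miss wb→B4 [D]
2: R B2 → L0 miss wb→B0 [-]
3: R B3 → L1 miss [-]
4: W B1 → L1 miss [D]
5: R B2 → L0 hit [-]
6: W B1 → L1 hit [D]
7: R B1 → L1 hit [D]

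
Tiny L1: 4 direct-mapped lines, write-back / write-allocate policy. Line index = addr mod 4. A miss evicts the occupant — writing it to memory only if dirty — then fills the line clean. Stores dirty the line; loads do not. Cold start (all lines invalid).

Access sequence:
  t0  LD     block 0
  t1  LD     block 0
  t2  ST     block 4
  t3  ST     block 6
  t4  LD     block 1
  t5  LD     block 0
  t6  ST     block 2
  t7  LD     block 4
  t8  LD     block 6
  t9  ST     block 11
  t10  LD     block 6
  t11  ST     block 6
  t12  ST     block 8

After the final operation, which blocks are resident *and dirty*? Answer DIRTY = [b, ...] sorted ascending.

0: R B0 -> L0 miss  d=-]
1: R B0 -> L0 hit  d=-]
2: W B4 -> L0 miss  d=D]
3: W B6 -> L2 miss  d=D]
4: R B1 -> L1 miss  d=-]
5: R B0 -> L0 miss wb->B4  d=-]
6: W B2 -> L2 miss wb->B6  d=D]
7: R B4 -> L0 miss  d=-]
8: R B6 -> L2 miss wb->B2  d=-]
9: W B11 -> L3 miss  d=D]
10: R B6 -> L2 hit  d=-]
11: W B6 -> L2 hit  d=D]
12: W B8 -> L0 miss  d=D]

DIRTY = [6, 8, 11]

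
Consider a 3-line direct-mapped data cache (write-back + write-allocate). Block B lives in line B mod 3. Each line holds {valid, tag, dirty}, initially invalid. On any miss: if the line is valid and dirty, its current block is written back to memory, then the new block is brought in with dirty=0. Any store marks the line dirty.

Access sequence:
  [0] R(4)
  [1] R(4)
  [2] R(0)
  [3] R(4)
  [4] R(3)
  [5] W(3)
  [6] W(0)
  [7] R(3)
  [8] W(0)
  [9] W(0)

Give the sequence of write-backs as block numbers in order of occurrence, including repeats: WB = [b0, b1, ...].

WB = [3, 0]

  0 | R B4 → L1 miss [-]
  1 | R B4 → L1 hit [-]
  2 | R B0 → L0 miss [-]
  3 | R B4 → L1 hit [-]
  4 | R B3 → L0 miss [-]
  5 | W B3 → L0 hit [D]
  6 | W B0 → L0 miss wb→B3 [D]
  7 | R B3 → L0 miss wb→B0 [-]
  8 | W B0 → L0 miss [D]
  9 | W B0 → L0 hit [D]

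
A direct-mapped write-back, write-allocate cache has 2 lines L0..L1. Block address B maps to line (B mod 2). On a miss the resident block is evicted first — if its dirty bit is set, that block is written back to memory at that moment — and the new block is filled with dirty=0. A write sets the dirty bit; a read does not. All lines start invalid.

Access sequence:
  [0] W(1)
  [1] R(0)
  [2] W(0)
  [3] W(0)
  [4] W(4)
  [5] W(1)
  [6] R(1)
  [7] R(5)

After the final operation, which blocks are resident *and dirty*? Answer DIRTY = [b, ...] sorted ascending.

DIRTY = [4]

0: W B1 → L1 miss [D]
1: R B0 → L0 miss [-]
2: W B0 → L0 hit [D]
3: W B0 → L0 hit [D]
4: W B4 → L0 miss wb→B0 [D]
5: W B1 → L1 hit [D]
6: R B1 → L1 hit [D]
7: R B5 → L1 miss wb→B1 [-]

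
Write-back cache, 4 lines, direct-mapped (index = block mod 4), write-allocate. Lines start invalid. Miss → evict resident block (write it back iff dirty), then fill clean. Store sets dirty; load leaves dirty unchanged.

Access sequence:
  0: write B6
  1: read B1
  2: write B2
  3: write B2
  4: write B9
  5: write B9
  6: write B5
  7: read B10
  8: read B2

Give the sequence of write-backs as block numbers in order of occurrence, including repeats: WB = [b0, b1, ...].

WB = [6, 9, 2]

0: W B6 -> L2 miss  d=D]
1: R B1 -> L1 miss  d=-]
2: W B2 -> L2 miss wb->B6  d=D]
3: W B2 -> L2 hit  d=D]
4: W B9 -> L1 miss  d=D]
5: W B9 -> L1 hit  d=D]
6: W B5 -> L1 miss wb->B9  d=D]
7: R B10 -> L2 miss wb->B2  d=-]
8: R B2 -> L2 miss  d=-]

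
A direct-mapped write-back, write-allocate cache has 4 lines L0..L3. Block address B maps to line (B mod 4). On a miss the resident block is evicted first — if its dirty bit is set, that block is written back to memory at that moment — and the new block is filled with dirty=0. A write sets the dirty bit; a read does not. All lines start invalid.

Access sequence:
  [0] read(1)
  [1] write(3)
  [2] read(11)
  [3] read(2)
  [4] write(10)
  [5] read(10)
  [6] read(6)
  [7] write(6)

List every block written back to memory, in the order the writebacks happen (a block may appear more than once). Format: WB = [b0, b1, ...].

WB = [3, 10]

0: R B1 -> L1 miss  d=-]
1: W B3 -> L3 miss  d=D]
2: R B11 -> L3 miss wb->B3  d=-]
3: R B2 -> L2 miss  d=-]
4: W B10 -> L2 miss  d=D]
5: R B10 -> L2 hit  d=D]
6: R B6 -> L2 miss wb->B10  d=-]
7: W B6 -> L2 hit  d=D]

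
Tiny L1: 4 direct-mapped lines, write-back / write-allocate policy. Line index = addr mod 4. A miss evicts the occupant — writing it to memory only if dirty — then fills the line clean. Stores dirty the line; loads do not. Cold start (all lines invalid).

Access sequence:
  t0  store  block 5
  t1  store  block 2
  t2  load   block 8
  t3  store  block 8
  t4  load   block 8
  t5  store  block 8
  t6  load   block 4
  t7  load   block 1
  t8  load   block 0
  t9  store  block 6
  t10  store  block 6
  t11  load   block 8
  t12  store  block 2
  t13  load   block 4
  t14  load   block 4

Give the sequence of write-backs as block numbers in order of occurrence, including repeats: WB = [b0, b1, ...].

WB = [8, 5, 2, 6]

0: W B5 → L1 miss [D]
1: W B2 → L2 miss [D]
2: R B8 → L0 miss [-]
3: W B8 → L0 hit [D]
4: R B8 → L0 hit [D]
5: W B8 → L0 hit [D]
6: R B4 → L0 miss wb→B8 [-]
7: R B1 → L1 miss wb→B5 [-]
8: R B0 → L0 miss [-]
9: W B6 → L2 miss wb→B2 [D]
10: W B6 → L2 hit [D]
11: R B8 → L0 miss [-]
12: W B2 → L2 miss wb→B6 [D]
13: R B4 → L0 miss [-]
14: R B4 → L0 hit [-]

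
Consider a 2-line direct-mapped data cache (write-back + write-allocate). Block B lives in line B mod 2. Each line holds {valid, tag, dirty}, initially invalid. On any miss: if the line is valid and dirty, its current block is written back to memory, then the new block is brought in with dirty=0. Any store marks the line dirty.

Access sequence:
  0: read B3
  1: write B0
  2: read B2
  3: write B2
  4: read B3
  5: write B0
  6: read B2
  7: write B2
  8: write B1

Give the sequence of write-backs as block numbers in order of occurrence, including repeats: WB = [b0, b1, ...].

WB = [0, 2, 0]

0: R B3 -> L1 miss  d=-]
1: W B0 -> L0 miss  d=D]
2: R B2 -> L0 miss wb->B0  d=-]
3: W B2 -> L0 hit  d=D]
4: R B3 -> L1 hit  d=-]
5: W B0 -> L0 miss wb->B2  d=D]
6: R B2 -> L0 miss wb->B0  d=-]
7: W B2 -> L0 hit  d=D]
8: W B1 -> L1 miss  d=D]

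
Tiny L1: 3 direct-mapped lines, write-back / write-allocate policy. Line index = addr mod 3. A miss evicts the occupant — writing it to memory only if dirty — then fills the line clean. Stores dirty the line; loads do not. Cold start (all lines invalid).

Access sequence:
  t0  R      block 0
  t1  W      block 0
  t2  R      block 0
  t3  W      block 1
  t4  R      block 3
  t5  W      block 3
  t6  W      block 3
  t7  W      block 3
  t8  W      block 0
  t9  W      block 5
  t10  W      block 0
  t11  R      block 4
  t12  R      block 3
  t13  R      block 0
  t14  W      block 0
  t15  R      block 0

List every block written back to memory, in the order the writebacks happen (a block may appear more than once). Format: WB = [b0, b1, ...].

0: R B0 → L0 miss [-]
1: W B0 → L0 hit [D]
2: R B0 → L0 hit [D]
3: W B1 → L1 miss [D]
4: R B3 → L0 miss wb→B0 [-]
5: W B3 → L0 hit [D]
6: W B3 → L0 hit [D]
7: W B3 → L0 hit [D]
8: W B0 → L0 miss wb→B3 [D]
9: W B5 → L2 miss [D]
10: W B0 → L0 hit [D]
11: R B4 → L1 miss wb→B1 [-]
12: R B3 → L0 miss wb→B0 [-]
13: R B0 → L0 miss [-]
14: W B0 → L0 hit [D]
15: R B0 → L0 hit [D]

WB = [0, 3, 1, 0]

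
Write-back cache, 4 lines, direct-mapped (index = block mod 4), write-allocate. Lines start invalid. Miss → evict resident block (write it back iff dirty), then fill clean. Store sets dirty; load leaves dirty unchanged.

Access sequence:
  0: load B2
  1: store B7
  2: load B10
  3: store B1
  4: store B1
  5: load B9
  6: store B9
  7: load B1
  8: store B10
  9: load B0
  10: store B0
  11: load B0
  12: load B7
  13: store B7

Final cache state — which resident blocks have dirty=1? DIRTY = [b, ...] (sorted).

DIRTY = [0, 7, 10]

  0 | R B2 → L2 miss [-]
  1 | W B7 → L3 miss [D]
  2 | R B10 → L2 miss [-]
  3 | W B1 → L1 miss [D]
  4 | W B1 → L1 hit [D]
  5 | R B9 → L1 miss wb→B1 [-]
  6 | W B9 → L1 hit [D]
  7 | R B1 → L1 miss wb→B9 [-]
  8 | W B10 → L2 hit [D]
  9 | R B0 → L0 miss [-]
  10 | W B0 → L0 hit [D]
  11 | R B0 → L0 hit [D]
  12 | R B7 → L3 hit [D]
  13 | W B7 → L3 hit [D]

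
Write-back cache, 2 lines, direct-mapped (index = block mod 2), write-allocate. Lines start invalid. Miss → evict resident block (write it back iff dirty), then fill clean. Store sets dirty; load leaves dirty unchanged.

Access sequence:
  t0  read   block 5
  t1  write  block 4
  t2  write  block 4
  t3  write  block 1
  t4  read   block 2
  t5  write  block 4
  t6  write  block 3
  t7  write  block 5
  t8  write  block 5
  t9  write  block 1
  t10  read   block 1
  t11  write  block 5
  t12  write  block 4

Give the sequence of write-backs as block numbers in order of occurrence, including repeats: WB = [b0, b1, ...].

WB = [4, 1, 3, 5, 1]

0: R B5 → L1 miss [-]
1: W B4 → L0 miss [D]
2: W B4 → L0 hit [D]
3: W B1 → L1 miss [D]
4: R B2 → L0 miss wb→B4 [-]
5: W B4 → L0 miss [D]
6: W B3 → L1 miss wb→B1 [D]
7: W B5 → L1 miss wb→B3 [D]
8: W B5 → L1 hit [D]
9: W B1 → L1 miss wb→B5 [D]
10: R B1 → L1 hit [D]
11: W B5 → L1 miss wb→B1 [D]
12: W B4 → L0 hit [D]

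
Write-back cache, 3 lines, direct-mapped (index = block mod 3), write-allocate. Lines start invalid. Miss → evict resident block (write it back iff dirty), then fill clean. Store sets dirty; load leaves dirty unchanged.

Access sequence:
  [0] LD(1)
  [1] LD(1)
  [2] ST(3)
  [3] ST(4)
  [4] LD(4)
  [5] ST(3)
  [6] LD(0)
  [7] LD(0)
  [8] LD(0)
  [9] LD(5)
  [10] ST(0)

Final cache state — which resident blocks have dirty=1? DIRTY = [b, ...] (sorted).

0: R B1 → L1 miss [-]
1: R B1 → L1 hit [-]
2: W B3 → L0 miss [D]
3: W B4 → L1 miss [D]
4: R B4 → L1 hit [D]
5: W B3 → L0 hit [D]
6: R B0 → L0 miss wb→B3 [-]
7: R B0 → L0 hit [-]
8: R B0 → L0 hit [-]
9: R B5 → L2 miss [-]
10: W B0 → L0 hit [D]

DIRTY = [0, 4]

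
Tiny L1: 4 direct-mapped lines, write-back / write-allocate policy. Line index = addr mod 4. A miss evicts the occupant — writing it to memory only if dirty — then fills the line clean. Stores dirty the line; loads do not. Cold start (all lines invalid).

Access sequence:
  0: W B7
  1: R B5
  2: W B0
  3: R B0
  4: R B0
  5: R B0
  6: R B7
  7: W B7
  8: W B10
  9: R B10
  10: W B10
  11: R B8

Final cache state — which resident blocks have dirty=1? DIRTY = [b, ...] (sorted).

  0 | W B7 → L3 miss [D]
  1 | R B5 → L1 miss [-]
  2 | W B0 → L0 miss [D]
  3 | R B0 → L0 hit [D]
  4 | R B0 → L0 hit [D]
  5 | R B0 → L0 hit [D]
  6 | R B7 → L3 hit [D]
  7 | W B7 → L3 hit [D]
  8 | W B10 → L2 miss [D]
  9 | R B10 → L2 hit [D]
  10 | W B10 → L2 hit [D]
  11 | R B8 → L0 miss wb→B0 [-]

DIRTY = [7, 10]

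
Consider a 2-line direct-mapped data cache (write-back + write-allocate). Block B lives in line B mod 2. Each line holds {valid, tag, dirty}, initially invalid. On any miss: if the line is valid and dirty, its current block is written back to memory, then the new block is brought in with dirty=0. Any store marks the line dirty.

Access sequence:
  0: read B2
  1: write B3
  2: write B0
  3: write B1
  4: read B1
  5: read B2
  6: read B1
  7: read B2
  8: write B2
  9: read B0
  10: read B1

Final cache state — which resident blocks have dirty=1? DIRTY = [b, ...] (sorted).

0: R B2 -> L0 miss  d=-]
1: W B3 -> L1 miss  d=D]
2: W B0 -> L0 miss  d=D]
3: W B1 -> L1 miss wb->B3  d=D]
4: R B1 -> L1 hit  d=D]
5: R B2 -> L0 miss wb->B0  d=-]
6: R B1 -> L1 hit  d=D]
7: R B2 -> L0 hit  d=-]
8: W B2 -> L0 hit  d=D]
9: R B0 -> L0 miss wb->B2  d=-]
10: R B1 -> L1 hit  d=D]

DIRTY = [1]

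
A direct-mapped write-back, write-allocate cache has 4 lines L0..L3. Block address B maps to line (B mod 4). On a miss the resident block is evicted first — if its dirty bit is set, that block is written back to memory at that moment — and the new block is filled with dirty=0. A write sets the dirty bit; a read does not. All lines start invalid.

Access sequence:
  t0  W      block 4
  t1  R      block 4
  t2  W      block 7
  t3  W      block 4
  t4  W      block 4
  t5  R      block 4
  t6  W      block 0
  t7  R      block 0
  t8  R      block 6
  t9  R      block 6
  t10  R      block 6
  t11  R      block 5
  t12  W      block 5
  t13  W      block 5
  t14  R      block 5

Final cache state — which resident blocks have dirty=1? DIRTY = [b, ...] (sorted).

0: W B4 → L0 miss [D]
1: R B4 → L0 hit [D]
2: W B7 → L3 miss [D]
3: W B4 → L0 hit [D]
4: W B4 → L0 hit [D]
5: R B4 → L0 hit [D]
6: W B0 → L0 miss wb→B4 [D]
7: R B0 → L0 hit [D]
8: R B6 → L2 miss [-]
9: R B6 → L2 hit [-]
10: R B6 → L2 hit [-]
11: R B5 → L1 miss [-]
12: W B5 → L1 hit [D]
13: W B5 → L1 hit [D]
14: R B5 → L1 hit [D]

DIRTY = [0, 5, 7]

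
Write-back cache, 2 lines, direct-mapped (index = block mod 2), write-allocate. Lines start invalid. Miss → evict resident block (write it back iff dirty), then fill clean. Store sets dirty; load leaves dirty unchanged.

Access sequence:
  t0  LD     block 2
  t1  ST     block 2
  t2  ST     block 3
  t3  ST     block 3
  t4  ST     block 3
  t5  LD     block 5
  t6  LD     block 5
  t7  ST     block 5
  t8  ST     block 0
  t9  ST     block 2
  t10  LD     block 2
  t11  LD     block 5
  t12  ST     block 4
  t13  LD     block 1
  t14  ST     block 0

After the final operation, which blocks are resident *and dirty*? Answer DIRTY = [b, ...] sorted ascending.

0: R B2 → L0 miss [-]
1: W B2 → L0 hit [D]
2: W B3 → L1 miss [D]
3: W B3 → L1 hit [D]
4: W B3 → L1 hit [D]
5: R B5 → L1 miss wb→B3 [-]
6: R B5 → L1 hit [-]
7: W B5 → L1 hit [D]
8: W B0 → L0 miss wb→B2 [D]
9: W B2 → L0 miss wb→B0 [D]
10: R B2 → L0 hit [D]
11: R B5 → L1 hit [D]
12: W B4 → L0 miss wb→B2 [D]
13: R B1 → L1 miss wb→B5 [-]
14: W B0 → L0 miss wb→B4 [D]

DIRTY = [0]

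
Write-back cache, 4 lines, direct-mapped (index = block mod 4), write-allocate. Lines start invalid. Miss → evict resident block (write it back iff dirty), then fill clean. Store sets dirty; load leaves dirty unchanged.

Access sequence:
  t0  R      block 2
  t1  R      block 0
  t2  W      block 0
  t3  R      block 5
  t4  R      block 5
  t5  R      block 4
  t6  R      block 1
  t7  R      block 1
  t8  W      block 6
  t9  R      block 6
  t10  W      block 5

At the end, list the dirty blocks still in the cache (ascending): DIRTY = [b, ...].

0: R B2 -> L2 miss  d=-]
1: R B0 -> L0 miss  d=-]
2: W B0 -> L0 hit  d=D]
3: R B5 -> L1 miss  d=-]
4: R B5 -> L1 hit  d=-]
5: R B4 -> L0 miss wb->B0  d=-]
6: R B1 -> L1 miss  d=-]
7: R B1 -> L1 hit  d=-]
8: W B6 -> L2 miss  d=D]
9: R B6 -> L2 hit  d=D]
10: W B5 -> L1 miss  d=D]

DIRTY = [5, 6]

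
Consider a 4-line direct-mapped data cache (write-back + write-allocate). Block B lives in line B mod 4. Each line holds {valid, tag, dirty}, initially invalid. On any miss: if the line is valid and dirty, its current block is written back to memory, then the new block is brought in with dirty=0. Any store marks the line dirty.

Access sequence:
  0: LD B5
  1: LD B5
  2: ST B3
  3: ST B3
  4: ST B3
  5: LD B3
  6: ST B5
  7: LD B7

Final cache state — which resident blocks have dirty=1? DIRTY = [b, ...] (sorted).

DIRTY = [5]

0: R B5 → L1 miss [-]
1: R B5 → L1 hit [-]
2: W B3 → L3 miss [D]
3: W B3 → L3 hit [D]
4: W B3 → L3 hit [D]
5: R B3 → L3 hit [D]
6: W B5 → L1 hit [D]
7: R B7 → L3 miss wb→B3 [-]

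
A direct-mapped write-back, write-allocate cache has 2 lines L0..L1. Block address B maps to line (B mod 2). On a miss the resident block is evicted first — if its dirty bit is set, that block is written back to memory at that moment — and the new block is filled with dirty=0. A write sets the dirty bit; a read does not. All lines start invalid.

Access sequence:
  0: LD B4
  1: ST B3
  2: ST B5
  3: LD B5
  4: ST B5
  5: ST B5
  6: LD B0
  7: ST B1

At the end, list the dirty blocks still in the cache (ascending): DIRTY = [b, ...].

DIRTY = [1]

0: R B4 → L0 miss [-]
1: W B3 → L1 miss [D]
2: W B5 → L1 miss wb→B3 [D]
3: R B5 → L1 hit [D]
4: W B5 → L1 hit [D]
5: W B5 → L1 hit [D]
6: R B0 → L0 miss [-]
7: W B1 → L1 miss wb→B5 [D]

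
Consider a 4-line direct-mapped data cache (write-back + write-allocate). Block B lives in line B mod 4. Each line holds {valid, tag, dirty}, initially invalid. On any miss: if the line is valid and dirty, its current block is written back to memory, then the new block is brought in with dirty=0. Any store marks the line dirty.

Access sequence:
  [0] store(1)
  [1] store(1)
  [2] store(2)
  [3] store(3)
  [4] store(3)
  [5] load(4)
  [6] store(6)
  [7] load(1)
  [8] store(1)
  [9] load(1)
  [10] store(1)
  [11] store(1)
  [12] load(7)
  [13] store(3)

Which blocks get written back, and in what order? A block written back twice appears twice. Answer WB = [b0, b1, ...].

WB = [2, 3]

0: W B1 -> L1 miss  d=D]
1: W B1 -> L1 hit  d=D]
2: W B2 -> L2 miss  d=D]
3: W B3 -> L3 miss  d=D]
4: W B3 -> L3 hit  d=D]
5: R B4 -> L0 miss  d=-]
6: W B6 -> L2 miss wb->B2  d=D]
7: R B1 -> L1 hit  d=D]
8: W B1 -> L1 hit  d=D]
9: R B1 -> L1 hit  d=D]
10: W B1 -> L1 hit  d=D]
11: W B1 -> L1 hit  d=D]
12: R B7 -> L3 miss wb->B3  d=-]
13: W B3 -> L3 miss  d=D]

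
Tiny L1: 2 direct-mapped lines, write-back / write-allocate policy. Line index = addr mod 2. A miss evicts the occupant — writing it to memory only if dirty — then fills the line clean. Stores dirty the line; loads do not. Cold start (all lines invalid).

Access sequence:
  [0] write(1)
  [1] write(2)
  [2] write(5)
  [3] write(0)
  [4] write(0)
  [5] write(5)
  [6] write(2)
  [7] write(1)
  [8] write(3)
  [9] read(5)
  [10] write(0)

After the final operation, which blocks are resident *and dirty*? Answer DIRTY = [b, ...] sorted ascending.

0: W B1 -> L1 miss  d=D]
1: W B2 -> L0 miss  d=D]
2: W B5 -> L1 miss wb->B1  d=D]
3: W B0 -> L0 miss wb->B2  d=D]
4: W B0 -> L0 hit  d=D]
5: W B5 -> L1 hit  d=D]
6: W B2 -> L0 miss wb->B0  d=D]
7: W B1 -> L1 miss wb->B5  d=D]
8: W B3 -> L1 miss wb->B1  d=D]
9: R B5 -> L1 miss wb->B3  d=-]
10: W B0 -> L0 miss wb->B2  d=D]

DIRTY = [0]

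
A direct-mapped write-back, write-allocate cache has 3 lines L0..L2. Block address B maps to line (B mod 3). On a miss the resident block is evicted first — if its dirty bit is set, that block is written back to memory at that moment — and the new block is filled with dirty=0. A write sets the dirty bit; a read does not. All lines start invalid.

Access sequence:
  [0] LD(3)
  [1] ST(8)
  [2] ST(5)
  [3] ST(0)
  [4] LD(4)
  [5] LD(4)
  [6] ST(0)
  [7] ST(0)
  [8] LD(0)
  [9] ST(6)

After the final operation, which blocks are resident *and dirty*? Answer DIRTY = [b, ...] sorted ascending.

DIRTY = [5, 6]

0: R B3 -> L0 miss  d=-]
1: W B8 -> L2 miss  d=D]
2: W B5 -> L2 miss wb->B8  d=D]
3: W B0 -> L0 miss  d=D]
4: R B4 -> L1 miss  d=-]
5: R B4 -> L1 hit  d=-]
6: W B0 -> L0 hit  d=D]
7: W B0 -> L0 hit  d=D]
8: R B0 -> L0 hit  d=D]
9: W B6 -> L0 miss wb->B0  d=D]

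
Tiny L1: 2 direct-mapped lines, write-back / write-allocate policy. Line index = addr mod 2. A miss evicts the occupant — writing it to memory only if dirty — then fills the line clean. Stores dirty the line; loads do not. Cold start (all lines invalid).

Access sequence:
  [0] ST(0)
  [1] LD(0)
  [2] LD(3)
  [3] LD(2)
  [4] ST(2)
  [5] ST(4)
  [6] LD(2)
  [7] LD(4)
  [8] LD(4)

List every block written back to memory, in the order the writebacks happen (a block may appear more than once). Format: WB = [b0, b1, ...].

WB = [0, 2, 4]

0: W B0 -> L0 miss  d=D]
1: R B0 -> L0 hit  d=D]
2: R B3 -> L1 miss  d=-]
3: R B2 -> L0 miss wb->B0  d=-]
4: W B2 -> L0 hit  d=D]
5: W B4 -> L0 miss wb->B2  d=D]
6: R B2 -> L0 miss wb->B4  d=-]
7: R B4 -> L0 miss  d=-]
8: R B4 -> L0 hit  d=-]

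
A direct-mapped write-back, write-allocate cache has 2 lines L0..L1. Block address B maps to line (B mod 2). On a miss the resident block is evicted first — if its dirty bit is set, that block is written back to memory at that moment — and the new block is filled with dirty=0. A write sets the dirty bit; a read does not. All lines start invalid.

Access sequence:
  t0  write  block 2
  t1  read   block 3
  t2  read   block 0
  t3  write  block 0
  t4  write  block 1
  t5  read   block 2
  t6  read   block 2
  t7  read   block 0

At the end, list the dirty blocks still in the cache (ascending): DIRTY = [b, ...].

DIRTY = [1]

0: W B2 → L0 miss [D]
1: R B3 → L1 miss [-]
2: R B0 → L0 miss wb→B2 [-]
3: W B0 → L0 hit [D]
4: W B1 → L1 miss [D]
5: R B2 → L0 miss wb→B0 [-]
6: R B2 → L0 hit [-]
7: R B0 → L0 miss [-]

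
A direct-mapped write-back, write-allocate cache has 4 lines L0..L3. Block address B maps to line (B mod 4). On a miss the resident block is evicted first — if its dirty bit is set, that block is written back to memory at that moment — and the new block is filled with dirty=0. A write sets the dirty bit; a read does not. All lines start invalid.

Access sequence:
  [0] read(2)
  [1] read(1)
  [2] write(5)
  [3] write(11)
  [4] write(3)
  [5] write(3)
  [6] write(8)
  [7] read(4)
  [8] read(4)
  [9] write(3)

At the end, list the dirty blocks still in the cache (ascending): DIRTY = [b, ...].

DIRTY = [3, 5]

0: R B2 -> L2 miss  d=-]
1: R B1 -> L1 miss  d=-]
2: W B5 -> L1 miss  d=D]
3: W B11 -> L3 miss  d=D]
4: W B3 -> L3 miss wb->B11  d=D]
5: W B3 -> L3 hit  d=D]
6: W B8 -> L0 miss  d=D]
7: R B4 -> L0 miss wb->B8  d=-]
8: R B4 -> L0 hit  d=-]
9: W B3 -> L3 hit  d=D]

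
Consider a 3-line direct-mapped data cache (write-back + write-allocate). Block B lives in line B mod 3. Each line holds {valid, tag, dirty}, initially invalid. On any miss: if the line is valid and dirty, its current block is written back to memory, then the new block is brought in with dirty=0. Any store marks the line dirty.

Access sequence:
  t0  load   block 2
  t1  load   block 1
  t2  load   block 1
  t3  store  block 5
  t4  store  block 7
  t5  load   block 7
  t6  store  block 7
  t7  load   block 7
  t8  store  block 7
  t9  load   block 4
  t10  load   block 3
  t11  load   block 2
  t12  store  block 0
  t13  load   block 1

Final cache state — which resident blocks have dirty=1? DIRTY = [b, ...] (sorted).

0: R B2 -> L2 miss  d=-]
1: R B1 -> L1 miss  d=-]
2: R B1 -> L1 hit  d=-]
3: W B5 -> L2 miss  d=D]
4: W B7 -> L1 miss  d=D]
5: R B7 -> L1 hit  d=D]
6: W B7 -> L1 hit  d=D]
7: R B7 -> L1 hit  d=D]
8: W B7 -> L1 hit  d=D]
9: R B4 -> L1 miss wb->B7  d=-]
10: R B3 -> L0 miss  d=-]
11: R B2 -> L2 miss wb->B5  d=-]
12: W B0 -> L0 miss  d=D]
13: R B1 -> L1 miss  d=-]

DIRTY = [0]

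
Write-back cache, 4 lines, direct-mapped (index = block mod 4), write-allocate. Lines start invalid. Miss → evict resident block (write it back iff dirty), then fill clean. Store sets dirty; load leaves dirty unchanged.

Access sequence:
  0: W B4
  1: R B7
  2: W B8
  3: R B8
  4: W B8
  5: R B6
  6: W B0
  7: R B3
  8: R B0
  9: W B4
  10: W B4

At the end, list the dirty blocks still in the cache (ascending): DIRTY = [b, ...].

DIRTY = [4]

  0 | W B4 → L0 miss [D]
  1 | R B7 → L3 miss [-]
  2 | W B8 → L0 miss wb→B4 [D]
  3 | R B8 → L0 hit [D]
  4 | W B8 → L0 hit [D]
  5 | R B6 → L2 miss [-]
  6 | W B0 → L0 miss wb→B8 [D]
  7 | R B3 → L3 miss [-]
  8 | R B0 → L0 hit [D]
  9 | W B4 → L0 miss wb→B0 [D]
  10 | W B4 → L0 hit [D]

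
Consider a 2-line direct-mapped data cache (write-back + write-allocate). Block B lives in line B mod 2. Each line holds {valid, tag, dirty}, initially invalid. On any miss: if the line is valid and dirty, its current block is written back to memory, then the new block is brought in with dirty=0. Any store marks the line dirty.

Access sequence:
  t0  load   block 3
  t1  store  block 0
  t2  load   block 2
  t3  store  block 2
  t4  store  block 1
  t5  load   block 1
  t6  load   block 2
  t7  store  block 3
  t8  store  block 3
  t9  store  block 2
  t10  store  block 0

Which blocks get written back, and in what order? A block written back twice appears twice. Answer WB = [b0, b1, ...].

WB = [0, 1, 2]

0: R B3 -> L1 miss  d=-]
1: W B0 -> L0 miss  d=D]
2: R B2 -> L0 miss wb->B0  d=-]
3: W B2 -> L0 hit  d=D]
4: W B1 -> L1 miss  d=D]
5: R B1 -> L1 hit  d=D]
6: R B2 -> L0 hit  d=D]
7: W B3 -> L1 miss wb->B1  d=D]
8: W B3 -> L1 hit  d=D]
9: W B2 -> L0 hit  d=D]
10: W B0 -> L0 miss wb->B2  d=D]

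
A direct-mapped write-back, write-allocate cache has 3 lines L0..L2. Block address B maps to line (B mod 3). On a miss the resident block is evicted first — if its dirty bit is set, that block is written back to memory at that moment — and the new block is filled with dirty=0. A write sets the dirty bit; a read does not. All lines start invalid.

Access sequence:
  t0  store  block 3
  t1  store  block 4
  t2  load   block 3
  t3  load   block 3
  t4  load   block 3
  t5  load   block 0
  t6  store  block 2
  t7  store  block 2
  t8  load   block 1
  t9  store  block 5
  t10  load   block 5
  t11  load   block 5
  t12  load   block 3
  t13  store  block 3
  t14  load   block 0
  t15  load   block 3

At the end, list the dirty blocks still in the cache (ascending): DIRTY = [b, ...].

DIRTY = [5]

0: W B3 → L0 miss [D]
1: W B4 → L1 miss [D]
2: R B3 → L0 hit [D]
3: R B3 → L0 hit [D]
4: R B3 → L0 hit [D]
5: R B0 → L0 miss wb→B3 [-]
6: W B2 → L2 miss [D]
7: W B2 → L2 hit [D]
8: R B1 → L1 miss wb→B4 [-]
9: W B5 → L2 miss wb→B2 [D]
10: R B5 → L2 hit [D]
11: R B5 → L2 hit [D]
12: R B3 → L0 miss [-]
13: W B3 → L0 hit [D]
14: R B0 → L0 miss wb→B3 [-]
15: R B3 → L0 miss [-]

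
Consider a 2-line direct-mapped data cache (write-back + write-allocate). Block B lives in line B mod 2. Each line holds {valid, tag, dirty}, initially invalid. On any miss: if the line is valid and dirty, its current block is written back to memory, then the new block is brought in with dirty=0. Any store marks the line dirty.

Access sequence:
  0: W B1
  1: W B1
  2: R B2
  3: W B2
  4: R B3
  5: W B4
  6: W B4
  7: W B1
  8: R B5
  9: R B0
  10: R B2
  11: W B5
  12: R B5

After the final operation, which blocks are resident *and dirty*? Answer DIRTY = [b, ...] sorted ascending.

DIRTY = [5]

0: W B1 → L1 miss [D]
1: W B1 → L1 hit [D]
2: R B2 → L0 miss [-]
3: W B2 → L0 hit [D]
4: R B3 → L1 miss wb→B1 [-]
5: W B4 → L0 miss wb→B2 [D]
6: W B4 → L0 hit [D]
7: W B1 → L1 miss [D]
8: R B5 → L1 miss wb→B1 [-]
9: R B0 → L0 miss wb→B4 [-]
10: R B2 → L0 miss [-]
11: W B5 → L1 hit [D]
12: R B5 → L1 hit [D]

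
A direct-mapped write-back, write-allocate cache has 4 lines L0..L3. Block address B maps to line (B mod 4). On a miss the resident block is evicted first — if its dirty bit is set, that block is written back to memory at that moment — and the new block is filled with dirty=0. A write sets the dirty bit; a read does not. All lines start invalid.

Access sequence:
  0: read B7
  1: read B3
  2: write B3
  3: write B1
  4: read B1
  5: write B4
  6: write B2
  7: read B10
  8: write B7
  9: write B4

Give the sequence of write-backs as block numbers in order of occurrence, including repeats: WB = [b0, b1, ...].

  0 | R B7 → L3 miss [-]
  1 | R B3 → L3 miss [-]
  2 | W B3 → L3 hit [D]
  3 | W B1 → L1 miss [D]
  4 | R B1 → L1 hit [D]
  5 | W B4 → L0 miss [D]
  6 | W B2 → L2 miss [D]
  7 | R B10 → L2 miss wb→B2 [-]
  8 | W B7 → L3 miss wb→B3 [D]
  9 | W B4 → L0 hit [D]

WB = [2, 3]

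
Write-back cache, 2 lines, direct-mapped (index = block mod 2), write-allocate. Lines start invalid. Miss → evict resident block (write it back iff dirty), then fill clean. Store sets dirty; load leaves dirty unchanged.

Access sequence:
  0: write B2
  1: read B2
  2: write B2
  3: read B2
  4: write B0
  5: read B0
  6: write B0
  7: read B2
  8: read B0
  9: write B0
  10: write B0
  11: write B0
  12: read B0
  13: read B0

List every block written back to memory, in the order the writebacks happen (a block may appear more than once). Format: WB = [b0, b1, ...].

  0 | W B2 → L0 miss [D]
  1 | R B2 → L0 hit [D]
  2 | W B2 → L0 hit [D]
  3 | R B2 → L0 hit [D]
  4 | W B0 → L0 miss wb→B2 [D]
  5 | R B0 → L0 hit [D]
  6 | W B0 → L0 hit [D]
  7 | R B2 → L0 miss wb→B0 [-]
  8 | R B0 → L0 miss [-]
  9 | W B0 → L0 hit [D]
  10 | W B0 → L0 hit [D]
  11 | W B0 → L0 hit [D]
  12 | R B0 → L0 hit [D]
  13 | R B0 → L0 hit [D]

WB = [2, 0]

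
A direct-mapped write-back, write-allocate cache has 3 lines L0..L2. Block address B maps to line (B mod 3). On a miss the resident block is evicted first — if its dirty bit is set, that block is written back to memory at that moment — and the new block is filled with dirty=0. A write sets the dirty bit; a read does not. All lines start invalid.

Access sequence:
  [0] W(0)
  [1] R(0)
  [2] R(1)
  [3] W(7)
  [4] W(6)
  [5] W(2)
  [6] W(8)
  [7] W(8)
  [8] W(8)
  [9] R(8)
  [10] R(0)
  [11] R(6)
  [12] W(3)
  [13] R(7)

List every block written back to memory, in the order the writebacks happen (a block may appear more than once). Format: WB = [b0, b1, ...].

WB = [0, 2, 6]

0: W B0 -> L0 miss  d=D]
1: R B0 -> L0 hit  d=D]
2: R B1 -> L1 miss  d=-]
3: W B7 -> L1 miss  d=D]
4: W B6 -> L0 miss wb->B0  d=D]
5: W B2 -> L2 miss  d=D]
6: W B8 -> L2 miss wb->B2  d=D]
7: W B8 -> L2 hit  d=D]
8: W B8 -> L2 hit  d=D]
9: R B8 -> L2 hit  d=D]
10: R B0 -> L0 miss wb->B6  d=-]
11: R B6 -> L0 miss  d=-]
12: W B3 -> L0 miss  d=D]
13: R B7 -> L1 hit  d=D]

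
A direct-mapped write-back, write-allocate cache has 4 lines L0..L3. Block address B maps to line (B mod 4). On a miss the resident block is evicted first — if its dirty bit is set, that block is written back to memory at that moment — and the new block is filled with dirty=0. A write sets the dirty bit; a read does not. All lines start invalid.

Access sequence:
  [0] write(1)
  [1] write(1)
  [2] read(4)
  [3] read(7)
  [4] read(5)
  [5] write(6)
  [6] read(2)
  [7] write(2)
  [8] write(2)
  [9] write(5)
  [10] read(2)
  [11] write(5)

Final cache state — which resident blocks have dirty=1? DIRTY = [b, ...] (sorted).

  0 | W B1 → L1 miss [D]
  1 | W B1 → L1 hit [D]
  2 | R B4 → L0 miss [-]
  3 | R B7 → L3 miss [-]
  4 | R B5 → L1 miss wb→B1 [-]
  5 | W B6 → L2 miss [D]
  6 | R B2 → L2 miss wb→B6 [-]
  7 | W B2 → L2 hit [D]
  8 | W B2 → L2 hit [D]
  9 | W B5 → L1 hit [D]
  10 | R B2 → L2 hit [D]
  11 | W B5 → L1 hit [D]

DIRTY = [2, 5]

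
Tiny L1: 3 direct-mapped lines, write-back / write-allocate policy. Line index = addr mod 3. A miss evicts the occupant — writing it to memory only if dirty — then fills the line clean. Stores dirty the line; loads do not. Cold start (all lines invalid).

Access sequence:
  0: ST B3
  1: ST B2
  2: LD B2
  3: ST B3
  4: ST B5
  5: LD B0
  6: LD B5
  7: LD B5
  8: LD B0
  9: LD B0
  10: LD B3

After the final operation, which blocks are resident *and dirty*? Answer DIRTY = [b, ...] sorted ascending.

0: W B3 → L0 miss [D]
1: W B2 → L2 miss [D]
2: R B2 → L2 hit [D]
3: W B3 → L0 hit [D]
4: W B5 → L2 miss wb→B2 [D]
5: R B0 → L0 miss wb→B3 [-]
6: R B5 → L2 hit [D]
7: R B5 → L2 hit [D]
8: R B0 → L0 hit [-]
9: R B0 → L0 hit [-]
10: R B3 → L0 miss [-]

DIRTY = [5]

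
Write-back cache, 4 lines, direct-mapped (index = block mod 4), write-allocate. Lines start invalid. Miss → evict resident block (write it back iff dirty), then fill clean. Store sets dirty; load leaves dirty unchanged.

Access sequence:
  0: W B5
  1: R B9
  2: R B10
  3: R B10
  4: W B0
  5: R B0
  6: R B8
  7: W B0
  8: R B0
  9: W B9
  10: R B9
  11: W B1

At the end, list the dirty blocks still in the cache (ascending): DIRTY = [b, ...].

0: W B5 → L1 miss [D]
1: R B9 → L1 miss wb→B5 [-]
2: R B10 → L2 miss [-]
3: R B10 → L2 hit [-]
4: W B0 → L0 miss [D]
5: R B0 → L0 hit [D]
6: R B8 → L0 miss wb→B0 [-]
7: W B0 → L0 miss [D]
8: R B0 → L0 hit [D]
9: W B9 → L1 hit [D]
10: R B9 → L1 hit [D]
11: W B1 → L1 miss wb→B9 [D]

DIRTY = [0, 1]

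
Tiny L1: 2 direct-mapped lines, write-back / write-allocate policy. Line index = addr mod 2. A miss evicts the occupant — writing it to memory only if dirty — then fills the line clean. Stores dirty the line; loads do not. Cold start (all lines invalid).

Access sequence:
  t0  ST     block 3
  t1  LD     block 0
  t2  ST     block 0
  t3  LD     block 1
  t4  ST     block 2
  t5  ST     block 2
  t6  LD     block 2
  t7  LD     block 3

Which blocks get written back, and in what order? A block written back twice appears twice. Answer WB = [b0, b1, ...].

WB = [3, 0]

0: W B3 -> L1 miss  d=D]
1: R B0 -> L0 miss  d=-]
2: W B0 -> L0 hit  d=D]
3: R B1 -> L1 miss wb->B3  d=-]
4: W B2 -> L0 miss wb->B0  d=D]
5: W B2 -> L0 hit  d=D]
6: R B2 -> L0 hit  d=D]
7: R B3 -> L1 miss  d=-]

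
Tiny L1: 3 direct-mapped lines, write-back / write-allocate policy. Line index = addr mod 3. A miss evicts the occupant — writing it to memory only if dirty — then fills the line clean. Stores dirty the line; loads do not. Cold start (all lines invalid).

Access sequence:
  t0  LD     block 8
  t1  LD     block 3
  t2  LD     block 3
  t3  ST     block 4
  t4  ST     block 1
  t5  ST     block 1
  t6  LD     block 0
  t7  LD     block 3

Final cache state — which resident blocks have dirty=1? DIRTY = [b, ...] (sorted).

0: R B8 → L2 miss [-]
1: R B3 → L0 miss [-]
2: R B3 → L0 hit [-]
3: W B4 → L1 miss [D]
4: W B1 → L1 miss wb→B4 [D]
5: W B1 → L1 hit [D]
6: R B0 → L0 miss [-]
7: R B3 → L0 miss [-]

DIRTY = [1]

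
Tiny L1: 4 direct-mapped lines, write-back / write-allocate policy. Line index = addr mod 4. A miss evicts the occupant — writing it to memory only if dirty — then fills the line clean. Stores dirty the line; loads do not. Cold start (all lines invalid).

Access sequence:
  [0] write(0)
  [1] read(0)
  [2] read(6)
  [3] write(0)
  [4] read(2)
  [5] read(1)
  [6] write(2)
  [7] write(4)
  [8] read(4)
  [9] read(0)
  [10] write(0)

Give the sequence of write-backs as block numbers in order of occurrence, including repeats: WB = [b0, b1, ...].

0: W B0 → L0 miss [D]
1: R B0 → L0 hit [D]
2: R B6 → L2 miss [-]
3: W B0 → L0 hit [D]
4: R B2 → L2 miss [-]
5: R B1 → L1 miss [-]
6: W B2 → L2 hit [D]
7: W B4 → L0 miss wb→B0 [D]
8: R B4 → L0 hit [D]
9: R B0 → L0 miss wb→B4 [-]
10: W B0 → L0 hit [D]

WB = [0, 4]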